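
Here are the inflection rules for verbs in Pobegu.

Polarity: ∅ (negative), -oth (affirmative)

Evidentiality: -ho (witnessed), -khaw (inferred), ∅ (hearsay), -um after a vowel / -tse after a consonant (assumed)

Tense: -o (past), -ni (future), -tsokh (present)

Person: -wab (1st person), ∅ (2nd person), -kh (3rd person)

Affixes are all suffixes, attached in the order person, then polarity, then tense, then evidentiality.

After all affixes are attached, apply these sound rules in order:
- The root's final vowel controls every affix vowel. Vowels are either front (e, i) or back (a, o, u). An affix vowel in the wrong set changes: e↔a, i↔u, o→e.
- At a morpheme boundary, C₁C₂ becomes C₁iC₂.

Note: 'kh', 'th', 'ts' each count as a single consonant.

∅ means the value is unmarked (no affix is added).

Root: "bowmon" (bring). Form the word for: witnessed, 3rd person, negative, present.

bowmonikhitsokhiho

Attach person 3rd person -kh → bowmonkh.
polarity = negative: zero marking, form stays bowmonkh.
Attach tense present -tsokh → bowmonkhtsokh.
Attach evidentiality witnessed -ho → bowmonkhtsokhho.
Vowel harmony: no change.
Apply epenthesis: bowmonkhtsokhho → bowmonikhitsokhiho.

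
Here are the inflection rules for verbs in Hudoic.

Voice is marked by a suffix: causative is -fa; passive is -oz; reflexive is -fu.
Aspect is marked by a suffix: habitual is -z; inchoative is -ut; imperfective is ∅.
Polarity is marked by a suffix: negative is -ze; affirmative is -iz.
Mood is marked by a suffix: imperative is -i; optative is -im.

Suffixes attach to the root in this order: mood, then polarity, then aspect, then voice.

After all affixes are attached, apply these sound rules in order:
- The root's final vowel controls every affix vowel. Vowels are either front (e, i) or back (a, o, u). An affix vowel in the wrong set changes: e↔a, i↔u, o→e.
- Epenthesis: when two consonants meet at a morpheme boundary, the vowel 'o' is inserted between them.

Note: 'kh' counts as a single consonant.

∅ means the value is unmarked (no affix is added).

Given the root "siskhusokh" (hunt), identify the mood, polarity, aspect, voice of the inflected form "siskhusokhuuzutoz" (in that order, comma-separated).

imperative, affirmative, inchoative, passive

Segment: siskhusokh-i-iz-ut-oz.
mood: -i → imperative.
polarity: -iz → affirmative.
aspect: -ut → inchoative.
voice: -oz → passive.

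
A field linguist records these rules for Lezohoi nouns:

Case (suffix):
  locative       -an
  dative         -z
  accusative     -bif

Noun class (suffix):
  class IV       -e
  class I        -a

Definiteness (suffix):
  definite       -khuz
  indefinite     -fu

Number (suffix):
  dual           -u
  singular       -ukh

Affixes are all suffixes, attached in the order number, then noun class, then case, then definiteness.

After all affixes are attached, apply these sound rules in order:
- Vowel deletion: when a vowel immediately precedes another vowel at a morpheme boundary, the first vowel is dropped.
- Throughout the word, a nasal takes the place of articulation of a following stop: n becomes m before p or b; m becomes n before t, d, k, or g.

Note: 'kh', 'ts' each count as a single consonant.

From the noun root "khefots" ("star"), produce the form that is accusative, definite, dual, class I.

khefotsabifkhuz

Attach number dual -u → khefotsu.
Attach noun class class I -a → khefotsua.
Attach case accusative -bif → khefotsuabif.
Attach definiteness definite -khuz → khefotsuabifkhuz.
Apply vowel deletion: khefotsuabifkhuz → khefotsabifkhuz.
Nasal assimilation: no change.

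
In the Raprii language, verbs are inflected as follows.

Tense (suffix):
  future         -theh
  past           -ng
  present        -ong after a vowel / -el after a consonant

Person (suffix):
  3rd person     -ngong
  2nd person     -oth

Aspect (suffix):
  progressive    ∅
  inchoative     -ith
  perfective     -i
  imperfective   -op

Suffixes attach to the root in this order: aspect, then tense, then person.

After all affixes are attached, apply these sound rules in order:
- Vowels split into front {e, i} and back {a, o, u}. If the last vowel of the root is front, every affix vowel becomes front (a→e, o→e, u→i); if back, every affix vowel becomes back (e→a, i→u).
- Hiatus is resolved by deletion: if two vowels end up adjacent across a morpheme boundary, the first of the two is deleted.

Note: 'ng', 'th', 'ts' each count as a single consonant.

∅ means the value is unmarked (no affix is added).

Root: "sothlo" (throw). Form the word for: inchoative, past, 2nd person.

sothluthngoth

Attach aspect inchoative -ith → sothloith.
Attach tense past -ng → sothloithng.
Attach person 2nd person -oth → sothloithngoth.
Apply vowel harmony: sothloithngoth → sothlouthngoth.
Apply vowel deletion: sothlouthngoth → sothluthngoth.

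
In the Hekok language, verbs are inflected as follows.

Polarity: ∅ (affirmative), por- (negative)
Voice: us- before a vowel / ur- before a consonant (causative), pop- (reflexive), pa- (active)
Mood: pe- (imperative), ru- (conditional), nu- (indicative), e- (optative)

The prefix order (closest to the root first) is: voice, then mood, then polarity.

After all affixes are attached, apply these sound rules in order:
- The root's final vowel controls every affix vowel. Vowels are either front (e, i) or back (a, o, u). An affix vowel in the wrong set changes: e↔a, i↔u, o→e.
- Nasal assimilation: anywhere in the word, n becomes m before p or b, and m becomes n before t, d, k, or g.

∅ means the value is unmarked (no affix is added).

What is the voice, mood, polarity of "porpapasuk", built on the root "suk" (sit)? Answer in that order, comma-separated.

active, imperative, negative

Segment: por-pe-pa-suk.
voice: pa- → active.
mood: pe- → imperative.
polarity: por- → negative.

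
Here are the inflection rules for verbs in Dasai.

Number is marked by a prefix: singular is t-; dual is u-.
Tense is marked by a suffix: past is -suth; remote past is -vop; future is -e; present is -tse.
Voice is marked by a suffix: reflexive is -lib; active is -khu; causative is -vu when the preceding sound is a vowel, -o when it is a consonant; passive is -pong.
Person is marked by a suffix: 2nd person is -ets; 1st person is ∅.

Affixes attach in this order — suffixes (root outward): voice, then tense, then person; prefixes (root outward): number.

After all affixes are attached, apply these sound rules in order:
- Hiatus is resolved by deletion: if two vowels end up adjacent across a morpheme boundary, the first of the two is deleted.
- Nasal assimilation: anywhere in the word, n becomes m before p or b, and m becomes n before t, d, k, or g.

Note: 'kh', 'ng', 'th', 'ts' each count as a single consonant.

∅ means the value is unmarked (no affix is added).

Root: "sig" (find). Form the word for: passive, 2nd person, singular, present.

Attach voice passive -pong → sigpong.
Attach number singular t- → tsigpong.
Attach tense present -tse → tsigpongtse.
Attach person 2nd person -ets → tsigpongtseets.
Apply vowel deletion: tsigpongtseets → tsigpongtsets.
Nasal assimilation: no change.

tsigpongtsets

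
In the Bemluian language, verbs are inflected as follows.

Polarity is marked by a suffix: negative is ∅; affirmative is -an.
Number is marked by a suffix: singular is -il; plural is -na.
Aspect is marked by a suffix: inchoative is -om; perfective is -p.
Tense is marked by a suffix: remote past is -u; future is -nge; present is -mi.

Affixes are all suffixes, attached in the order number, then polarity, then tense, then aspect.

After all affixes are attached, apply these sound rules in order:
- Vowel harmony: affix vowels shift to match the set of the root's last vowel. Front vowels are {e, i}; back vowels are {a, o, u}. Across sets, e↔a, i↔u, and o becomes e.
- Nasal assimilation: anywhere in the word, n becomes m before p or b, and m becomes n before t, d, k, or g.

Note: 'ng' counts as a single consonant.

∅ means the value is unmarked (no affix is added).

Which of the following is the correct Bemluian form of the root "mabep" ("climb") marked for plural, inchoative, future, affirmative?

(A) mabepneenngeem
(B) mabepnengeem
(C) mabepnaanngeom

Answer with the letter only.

Attach number plural -na → mabepna.
Attach polarity affirmative -an → mabepnaan.
Attach tense future -nge → mabepnaannge.
Attach aspect inchoative -om → mabepnaanngeom.
Apply vowel harmony: mabepnaanngeom → mabepneenngeem.
Nasal assimilation: no change.
So the correct form is mabepneenngeem, option (A).
(C) mabepnaanngeom is wrong: it fails to apply the sound rule(s).
(B) mabepnengeem is wrong: it uses negative instead of affirmative for polarity.

A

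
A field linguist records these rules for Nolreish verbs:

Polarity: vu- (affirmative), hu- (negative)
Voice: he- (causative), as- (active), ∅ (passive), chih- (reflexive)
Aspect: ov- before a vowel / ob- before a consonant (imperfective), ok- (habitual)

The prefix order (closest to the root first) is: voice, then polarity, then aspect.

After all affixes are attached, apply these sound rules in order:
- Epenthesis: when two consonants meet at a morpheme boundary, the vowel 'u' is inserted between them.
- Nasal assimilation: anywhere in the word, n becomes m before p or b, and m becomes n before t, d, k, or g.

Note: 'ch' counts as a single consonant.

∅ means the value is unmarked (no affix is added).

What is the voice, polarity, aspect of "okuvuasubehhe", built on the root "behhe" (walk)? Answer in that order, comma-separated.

Segment: ok-vu-as-behhe.
voice: as- → active.
polarity: vu- → affirmative.
aspect: ok- → habitual.

active, affirmative, habitual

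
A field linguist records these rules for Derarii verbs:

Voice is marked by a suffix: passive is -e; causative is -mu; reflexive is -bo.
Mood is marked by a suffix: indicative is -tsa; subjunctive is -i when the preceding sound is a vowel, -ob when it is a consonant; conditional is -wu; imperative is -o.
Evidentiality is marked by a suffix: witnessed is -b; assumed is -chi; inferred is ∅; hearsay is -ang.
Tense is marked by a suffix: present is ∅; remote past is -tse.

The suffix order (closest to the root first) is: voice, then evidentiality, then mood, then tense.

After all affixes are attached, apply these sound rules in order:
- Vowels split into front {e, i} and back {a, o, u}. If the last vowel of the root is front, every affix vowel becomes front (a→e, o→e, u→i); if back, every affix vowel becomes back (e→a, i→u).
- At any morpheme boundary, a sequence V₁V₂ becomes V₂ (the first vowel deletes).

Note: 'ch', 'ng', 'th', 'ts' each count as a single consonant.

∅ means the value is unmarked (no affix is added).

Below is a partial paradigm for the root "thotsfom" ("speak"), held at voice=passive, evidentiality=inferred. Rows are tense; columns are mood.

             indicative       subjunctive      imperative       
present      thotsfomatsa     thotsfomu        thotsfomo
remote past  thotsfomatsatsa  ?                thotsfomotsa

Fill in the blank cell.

Attach voice passive -e → thotsfome.
evidentiality = inferred: zero marking, form stays thotsfome.
Attach mood subjunctive -i (after vowel 'e') → thotsfomei.
Attach tense remote past -tse → thotsfomeitse.
Apply vowel harmony: thotsfomeitse → thotsfomautsa.
Apply vowel deletion: thotsfomautsa → thotsfomutsa.

thotsfomutsa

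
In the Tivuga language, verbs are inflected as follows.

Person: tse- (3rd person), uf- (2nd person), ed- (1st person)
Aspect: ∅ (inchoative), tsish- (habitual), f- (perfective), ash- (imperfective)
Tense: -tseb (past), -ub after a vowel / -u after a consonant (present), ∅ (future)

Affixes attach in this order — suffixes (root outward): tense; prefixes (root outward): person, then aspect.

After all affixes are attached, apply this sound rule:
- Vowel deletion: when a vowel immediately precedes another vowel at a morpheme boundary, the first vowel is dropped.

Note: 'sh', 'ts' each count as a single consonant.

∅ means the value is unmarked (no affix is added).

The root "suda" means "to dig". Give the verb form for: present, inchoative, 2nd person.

Attach person 2nd person uf- → ufsuda.
aspect = inchoative: zero marking, form stays ufsuda.
Attach tense present -ub (after vowel 'a') → ufsudaub.
Apply vowel deletion: ufsudaub → ufsudub.

ufsudub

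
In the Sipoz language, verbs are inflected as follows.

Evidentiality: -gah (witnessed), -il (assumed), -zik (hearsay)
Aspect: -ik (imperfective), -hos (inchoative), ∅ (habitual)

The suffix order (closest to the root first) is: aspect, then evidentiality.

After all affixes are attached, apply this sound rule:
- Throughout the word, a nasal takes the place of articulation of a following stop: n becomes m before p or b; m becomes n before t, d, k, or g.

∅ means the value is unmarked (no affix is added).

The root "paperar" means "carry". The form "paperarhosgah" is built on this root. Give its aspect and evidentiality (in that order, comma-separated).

Segment: paperar-hos-gah.
aspect: -hos → inchoative.
evidentiality: -gah → witnessed.

inchoative, witnessed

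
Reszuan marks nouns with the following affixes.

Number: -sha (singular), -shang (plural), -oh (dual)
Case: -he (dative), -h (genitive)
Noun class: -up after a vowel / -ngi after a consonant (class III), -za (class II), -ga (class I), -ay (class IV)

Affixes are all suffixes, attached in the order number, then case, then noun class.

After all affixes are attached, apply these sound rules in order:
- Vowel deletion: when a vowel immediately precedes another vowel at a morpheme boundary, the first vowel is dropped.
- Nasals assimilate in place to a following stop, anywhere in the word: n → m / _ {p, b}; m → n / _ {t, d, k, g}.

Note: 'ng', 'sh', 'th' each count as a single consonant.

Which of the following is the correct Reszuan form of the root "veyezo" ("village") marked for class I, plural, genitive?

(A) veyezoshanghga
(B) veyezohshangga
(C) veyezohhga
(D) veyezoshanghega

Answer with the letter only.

Attach number plural -shang → veyezoshang.
Attach case genitive -h → veyezoshangh.
Attach noun class class I -ga → veyezoshanghga.
Vowel deletion: no change.
Nasal assimilation: no change.
So the correct form is veyezoshanghga, option (A).
(B) veyezohshangga is wrong: it has the affixes in the wrong order.
(C) veyezohhga is wrong: it uses dual instead of plural for number.
(D) veyezoshanghega is wrong: it uses dative instead of genitive for case.

A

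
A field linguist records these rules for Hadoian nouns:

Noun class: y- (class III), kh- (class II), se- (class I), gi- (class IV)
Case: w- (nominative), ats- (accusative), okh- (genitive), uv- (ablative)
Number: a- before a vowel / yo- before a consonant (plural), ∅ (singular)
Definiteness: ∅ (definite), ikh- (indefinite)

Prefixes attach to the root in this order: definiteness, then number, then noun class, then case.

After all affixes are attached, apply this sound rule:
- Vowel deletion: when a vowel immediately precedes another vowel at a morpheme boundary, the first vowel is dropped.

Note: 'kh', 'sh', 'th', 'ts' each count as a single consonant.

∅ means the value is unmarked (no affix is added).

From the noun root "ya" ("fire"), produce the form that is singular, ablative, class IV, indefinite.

Attach definiteness indefinite ikh- → ikhya.
number = singular: zero marking, form stays ikhya.
Attach noun class class IV gi- → giikhya.
Attach case ablative uv- → uvgiikhya.
Apply vowel deletion: uvgiikhya → uvgikhya.

uvgikhya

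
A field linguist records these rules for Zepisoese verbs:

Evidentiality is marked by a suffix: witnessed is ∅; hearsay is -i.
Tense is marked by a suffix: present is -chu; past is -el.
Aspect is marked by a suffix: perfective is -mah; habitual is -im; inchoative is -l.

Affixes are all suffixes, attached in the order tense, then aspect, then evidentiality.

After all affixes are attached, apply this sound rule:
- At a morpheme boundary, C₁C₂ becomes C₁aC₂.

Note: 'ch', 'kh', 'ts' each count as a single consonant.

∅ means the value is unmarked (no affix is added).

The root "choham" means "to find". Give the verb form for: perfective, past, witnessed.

Attach tense past -el → chohamel.
Attach aspect perfective -mah → chohamelmah.
evidentiality = witnessed: zero marking, form stays chohamelmah.
Apply epenthesis: chohamelmah → chohamelamah.

chohamelamah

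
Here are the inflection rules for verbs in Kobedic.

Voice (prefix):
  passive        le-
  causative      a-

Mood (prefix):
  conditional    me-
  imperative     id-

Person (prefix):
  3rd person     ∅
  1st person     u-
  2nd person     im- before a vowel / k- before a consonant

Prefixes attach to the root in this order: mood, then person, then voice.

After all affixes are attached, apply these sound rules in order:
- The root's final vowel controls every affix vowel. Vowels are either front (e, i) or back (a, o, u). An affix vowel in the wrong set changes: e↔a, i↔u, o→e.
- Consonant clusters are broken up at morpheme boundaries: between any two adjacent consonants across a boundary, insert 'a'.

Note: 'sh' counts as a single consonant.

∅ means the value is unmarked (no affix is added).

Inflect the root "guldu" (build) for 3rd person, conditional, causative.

amaguldu

Attach mood conditional me- → meguldu.
person = 3rd person: zero marking, form stays meguldu.
Attach voice causative a- → ameguldu.
Apply vowel harmony: ameguldu → amaguldu.
Epenthesis: no change.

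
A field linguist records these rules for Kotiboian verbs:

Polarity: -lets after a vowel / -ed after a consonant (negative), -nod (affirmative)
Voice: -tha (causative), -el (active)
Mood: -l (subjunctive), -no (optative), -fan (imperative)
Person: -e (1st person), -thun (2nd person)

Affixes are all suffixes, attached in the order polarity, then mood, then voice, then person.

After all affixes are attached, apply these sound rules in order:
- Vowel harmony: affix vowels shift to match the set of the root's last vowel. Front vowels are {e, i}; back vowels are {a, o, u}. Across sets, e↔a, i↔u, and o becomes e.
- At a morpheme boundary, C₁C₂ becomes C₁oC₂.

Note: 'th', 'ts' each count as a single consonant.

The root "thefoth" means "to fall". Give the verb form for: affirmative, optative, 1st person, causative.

Attach polarity affirmative -nod → thefothnod.
Attach mood optative -no → thefothnodno.
Attach voice causative -tha → thefothnodnotha.
Attach person 1st person -e → thefothnodnothae.
Apply vowel harmony: thefothnodnothae → thefothnodnothaa.
Apply epenthesis: thefothnodnothaa → thefothonodonothaa.

thefothonodonothaa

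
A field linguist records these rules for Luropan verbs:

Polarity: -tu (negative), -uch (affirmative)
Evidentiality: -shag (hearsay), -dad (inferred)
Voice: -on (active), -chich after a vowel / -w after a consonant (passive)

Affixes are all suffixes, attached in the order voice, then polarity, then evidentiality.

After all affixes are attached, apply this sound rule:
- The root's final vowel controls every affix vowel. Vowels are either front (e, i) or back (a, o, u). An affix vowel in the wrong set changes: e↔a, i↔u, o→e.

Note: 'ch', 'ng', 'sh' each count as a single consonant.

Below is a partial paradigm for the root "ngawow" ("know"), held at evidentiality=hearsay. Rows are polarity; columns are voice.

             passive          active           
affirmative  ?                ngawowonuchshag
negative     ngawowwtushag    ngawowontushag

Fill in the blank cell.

ngawowwuchshag

Attach voice passive -w (after consonant 'w') → ngawoww.
Attach polarity affirmative -uch → ngawowwuch.
Attach evidentiality hearsay -shag → ngawowwuchshag.
Vowel harmony: no change.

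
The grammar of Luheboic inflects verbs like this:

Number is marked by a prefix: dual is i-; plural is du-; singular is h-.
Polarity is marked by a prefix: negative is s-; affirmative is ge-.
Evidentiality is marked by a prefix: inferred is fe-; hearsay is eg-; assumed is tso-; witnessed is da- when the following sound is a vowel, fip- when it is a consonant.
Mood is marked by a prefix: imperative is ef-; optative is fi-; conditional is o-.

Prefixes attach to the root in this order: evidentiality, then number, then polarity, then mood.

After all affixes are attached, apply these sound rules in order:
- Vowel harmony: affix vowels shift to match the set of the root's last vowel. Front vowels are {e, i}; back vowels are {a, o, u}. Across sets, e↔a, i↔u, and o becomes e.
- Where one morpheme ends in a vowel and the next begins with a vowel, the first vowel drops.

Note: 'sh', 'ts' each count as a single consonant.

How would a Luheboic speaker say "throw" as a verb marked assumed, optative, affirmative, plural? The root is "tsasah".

fugadutsotsasah

Attach evidentiality assumed tso- → tsotsasah.
Attach number plural du- → dutsotsasah.
Attach polarity affirmative ge- → gedutsotsasah.
Attach mood optative fi- → figedutsotsasah.
Apply vowel harmony: figedutsotsasah → fugadutsotsasah.
Vowel deletion: no change.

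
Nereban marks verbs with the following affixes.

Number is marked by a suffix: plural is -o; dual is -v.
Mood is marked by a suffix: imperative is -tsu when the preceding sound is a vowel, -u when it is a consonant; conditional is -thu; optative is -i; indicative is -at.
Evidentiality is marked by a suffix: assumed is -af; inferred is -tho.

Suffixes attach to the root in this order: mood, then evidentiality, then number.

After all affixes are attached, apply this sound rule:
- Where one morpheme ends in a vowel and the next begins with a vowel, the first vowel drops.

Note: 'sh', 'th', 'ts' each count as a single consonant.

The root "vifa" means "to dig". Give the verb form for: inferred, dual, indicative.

Attach mood indicative -at → vifaat.
Attach evidentiality inferred -tho → vifaattho.
Attach number dual -v → vifaatthov.
Apply vowel deletion: vifaatthov → vifatthov.

vifatthov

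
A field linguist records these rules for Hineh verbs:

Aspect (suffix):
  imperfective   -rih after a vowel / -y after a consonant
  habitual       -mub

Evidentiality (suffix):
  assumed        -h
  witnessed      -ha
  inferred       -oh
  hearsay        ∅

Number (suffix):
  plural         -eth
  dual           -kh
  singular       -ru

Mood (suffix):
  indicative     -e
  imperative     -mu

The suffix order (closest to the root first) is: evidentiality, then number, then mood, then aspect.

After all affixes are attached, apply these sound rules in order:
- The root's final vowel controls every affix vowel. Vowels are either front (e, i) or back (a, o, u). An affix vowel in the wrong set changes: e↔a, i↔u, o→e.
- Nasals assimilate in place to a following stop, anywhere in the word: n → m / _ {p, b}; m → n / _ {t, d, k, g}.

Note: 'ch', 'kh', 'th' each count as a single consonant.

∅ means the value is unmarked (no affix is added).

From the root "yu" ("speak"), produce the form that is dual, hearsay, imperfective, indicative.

evidentiality = hearsay: zero marking, form stays yu.
Attach number dual -kh → yukh.
Attach mood indicative -e → yukhe.
Attach aspect imperfective -rih (after vowel 'e') → yukherih.
Apply vowel harmony: yukherih → yukharuh.
Nasal assimilation: no change.

yukharuh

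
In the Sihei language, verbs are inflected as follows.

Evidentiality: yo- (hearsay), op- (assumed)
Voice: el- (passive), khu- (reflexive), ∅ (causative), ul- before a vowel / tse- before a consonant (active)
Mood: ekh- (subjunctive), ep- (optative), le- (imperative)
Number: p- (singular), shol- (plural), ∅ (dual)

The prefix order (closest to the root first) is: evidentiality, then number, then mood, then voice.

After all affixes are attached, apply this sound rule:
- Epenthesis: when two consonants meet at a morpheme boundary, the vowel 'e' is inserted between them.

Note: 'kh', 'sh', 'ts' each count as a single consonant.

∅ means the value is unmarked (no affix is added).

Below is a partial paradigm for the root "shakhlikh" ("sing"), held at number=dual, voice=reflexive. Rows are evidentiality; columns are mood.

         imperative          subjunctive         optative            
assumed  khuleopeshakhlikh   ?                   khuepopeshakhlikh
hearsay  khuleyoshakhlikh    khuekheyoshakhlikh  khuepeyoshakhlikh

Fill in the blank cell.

khuekhopeshakhlikh

Attach evidentiality assumed op- → opshakhlikh.
number = dual: zero marking, form stays opshakhlikh.
Attach mood subjunctive ekh- → ekhopshakhlikh.
Attach voice reflexive khu- → khuekhopshakhlikh.
Apply epenthesis: khuekhopshakhlikh → khuekhopeshakhlikh.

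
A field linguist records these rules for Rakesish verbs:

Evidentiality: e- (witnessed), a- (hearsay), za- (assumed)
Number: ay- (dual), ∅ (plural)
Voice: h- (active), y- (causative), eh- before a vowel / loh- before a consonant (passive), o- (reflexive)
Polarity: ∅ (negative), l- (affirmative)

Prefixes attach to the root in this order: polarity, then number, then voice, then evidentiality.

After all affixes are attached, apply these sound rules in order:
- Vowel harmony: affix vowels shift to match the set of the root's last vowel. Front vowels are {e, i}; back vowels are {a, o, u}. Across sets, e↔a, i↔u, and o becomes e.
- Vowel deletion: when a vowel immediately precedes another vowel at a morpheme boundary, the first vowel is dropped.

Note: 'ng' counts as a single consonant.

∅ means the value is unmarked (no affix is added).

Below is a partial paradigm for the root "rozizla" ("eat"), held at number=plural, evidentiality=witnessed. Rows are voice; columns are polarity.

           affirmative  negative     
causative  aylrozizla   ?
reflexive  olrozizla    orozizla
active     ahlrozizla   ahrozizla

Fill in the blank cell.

ayrozizla

polarity = negative: zero marking, form stays rozizla.
number = plural: zero marking, form stays rozizla.
Attach voice causative y- → yrozizla.
Attach evidentiality witnessed e- → eyrozizla.
Apply vowel harmony: eyrozizla → ayrozizla.
Vowel deletion: no change.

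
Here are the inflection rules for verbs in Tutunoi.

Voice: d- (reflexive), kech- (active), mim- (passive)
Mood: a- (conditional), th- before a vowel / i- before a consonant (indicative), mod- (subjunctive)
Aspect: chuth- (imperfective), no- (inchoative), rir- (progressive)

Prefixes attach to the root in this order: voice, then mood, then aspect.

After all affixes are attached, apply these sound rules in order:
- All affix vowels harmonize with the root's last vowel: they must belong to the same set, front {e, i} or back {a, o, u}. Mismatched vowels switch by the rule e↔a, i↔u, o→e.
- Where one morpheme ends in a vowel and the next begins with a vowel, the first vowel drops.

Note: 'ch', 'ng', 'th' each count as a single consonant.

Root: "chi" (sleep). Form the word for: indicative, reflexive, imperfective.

Attach voice reflexive d- → dchi.
Attach mood indicative i- (before consonant 'd') → idchi.
Attach aspect imperfective chuth- → chuthidchi.
Apply vowel harmony: chuthidchi → chithidchi.
Vowel deletion: no change.

chithidchi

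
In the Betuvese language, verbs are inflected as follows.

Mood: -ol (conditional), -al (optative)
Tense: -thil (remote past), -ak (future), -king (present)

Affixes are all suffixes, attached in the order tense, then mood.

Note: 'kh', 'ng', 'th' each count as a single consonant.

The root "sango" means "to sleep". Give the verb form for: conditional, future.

sangoakol

Attach tense future -ak → sangoak.
Attach mood conditional -ol → sangoakol.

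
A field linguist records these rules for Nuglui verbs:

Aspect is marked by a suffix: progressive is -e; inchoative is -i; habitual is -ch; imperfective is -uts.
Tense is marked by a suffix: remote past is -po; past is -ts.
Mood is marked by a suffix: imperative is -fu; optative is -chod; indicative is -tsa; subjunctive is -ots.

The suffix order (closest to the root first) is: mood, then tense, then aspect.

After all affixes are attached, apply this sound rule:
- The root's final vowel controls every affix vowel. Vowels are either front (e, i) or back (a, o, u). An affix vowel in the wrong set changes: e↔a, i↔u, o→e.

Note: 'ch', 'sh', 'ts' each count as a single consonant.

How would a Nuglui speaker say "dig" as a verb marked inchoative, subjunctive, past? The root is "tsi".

Attach mood subjunctive -ots → tsiots.
Attach tense past -ts → tsiotsts.
Attach aspect inchoative -i → tsiotstsi.
Apply vowel harmony: tsiotstsi → tsietstsi.

tsietstsi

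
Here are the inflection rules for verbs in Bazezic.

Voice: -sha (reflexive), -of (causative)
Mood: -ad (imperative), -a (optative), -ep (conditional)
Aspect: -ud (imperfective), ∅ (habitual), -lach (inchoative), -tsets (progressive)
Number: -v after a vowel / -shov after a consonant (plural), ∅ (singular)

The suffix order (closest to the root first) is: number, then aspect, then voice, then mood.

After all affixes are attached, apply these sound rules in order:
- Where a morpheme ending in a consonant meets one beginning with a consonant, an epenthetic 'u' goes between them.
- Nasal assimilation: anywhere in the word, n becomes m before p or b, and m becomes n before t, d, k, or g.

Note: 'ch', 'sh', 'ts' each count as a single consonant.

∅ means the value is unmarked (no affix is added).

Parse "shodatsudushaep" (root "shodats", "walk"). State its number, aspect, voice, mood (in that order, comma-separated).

Segment: shodats-ud-sha-ep.
number: ∅ → singular.
aspect: -ud → imperfective.
voice: -sha → reflexive.
mood: -ep → conditional.

singular, imperfective, reflexive, conditional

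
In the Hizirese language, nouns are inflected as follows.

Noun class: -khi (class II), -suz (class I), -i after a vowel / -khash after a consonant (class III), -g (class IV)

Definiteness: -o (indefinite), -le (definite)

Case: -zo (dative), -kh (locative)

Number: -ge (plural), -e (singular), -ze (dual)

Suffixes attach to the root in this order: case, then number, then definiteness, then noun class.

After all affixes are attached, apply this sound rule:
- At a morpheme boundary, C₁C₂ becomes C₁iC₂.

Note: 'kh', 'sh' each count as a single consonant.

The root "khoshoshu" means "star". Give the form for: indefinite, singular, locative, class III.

Attach case locative -kh → khoshoshukh.
Attach number singular -e → khoshoshukhe.
Attach definiteness indefinite -o → khoshoshukheo.
Attach noun class class III -i (after vowel 'o') → khoshoshukheoi.
Epenthesis: no change.

khoshoshukheoi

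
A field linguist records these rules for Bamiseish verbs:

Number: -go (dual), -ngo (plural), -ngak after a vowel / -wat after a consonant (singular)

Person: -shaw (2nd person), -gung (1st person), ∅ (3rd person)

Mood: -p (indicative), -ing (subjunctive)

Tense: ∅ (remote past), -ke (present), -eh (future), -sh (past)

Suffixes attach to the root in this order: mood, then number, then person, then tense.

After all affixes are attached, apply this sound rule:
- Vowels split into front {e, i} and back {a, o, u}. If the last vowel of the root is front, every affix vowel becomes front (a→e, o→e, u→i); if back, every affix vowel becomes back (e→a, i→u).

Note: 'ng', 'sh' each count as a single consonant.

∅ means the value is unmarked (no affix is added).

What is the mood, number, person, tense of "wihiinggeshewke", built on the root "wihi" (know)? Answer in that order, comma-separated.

subjunctive, dual, 2nd person, present

Segment: wihi-ing-go-shaw-ke.
mood: -ing → subjunctive.
number: -go → dual.
person: -shaw → 2nd person.
tense: -ke → present.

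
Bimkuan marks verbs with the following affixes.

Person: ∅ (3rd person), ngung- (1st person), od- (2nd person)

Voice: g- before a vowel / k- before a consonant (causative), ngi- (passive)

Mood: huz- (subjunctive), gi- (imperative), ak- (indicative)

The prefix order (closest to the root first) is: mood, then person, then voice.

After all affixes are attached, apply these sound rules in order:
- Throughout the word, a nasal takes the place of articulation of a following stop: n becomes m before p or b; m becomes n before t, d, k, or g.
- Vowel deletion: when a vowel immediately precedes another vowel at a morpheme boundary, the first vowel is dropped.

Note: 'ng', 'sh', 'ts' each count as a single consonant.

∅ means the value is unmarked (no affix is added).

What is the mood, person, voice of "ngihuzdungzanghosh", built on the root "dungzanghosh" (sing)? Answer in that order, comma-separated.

Segment: ngi-huz-dungzanghosh.
mood: huz- → subjunctive.
person: ∅ → 3rd person.
voice: ngi- → passive.

subjunctive, 3rd person, passive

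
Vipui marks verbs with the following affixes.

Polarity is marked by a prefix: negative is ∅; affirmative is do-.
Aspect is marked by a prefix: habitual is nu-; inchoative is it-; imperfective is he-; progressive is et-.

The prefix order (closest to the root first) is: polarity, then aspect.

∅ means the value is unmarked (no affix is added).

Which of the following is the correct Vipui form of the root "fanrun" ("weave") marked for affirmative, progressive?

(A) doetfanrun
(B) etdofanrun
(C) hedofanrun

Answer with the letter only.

Attach polarity affirmative do- → dofanrun.
Attach aspect progressive et- → etdofanrun.
So the correct form is etdofanrun, option (B).
(A) doetfanrun is wrong: it has the affixes in the wrong order.
(C) hedofanrun is wrong: it uses imperfective instead of progressive for aspect.

B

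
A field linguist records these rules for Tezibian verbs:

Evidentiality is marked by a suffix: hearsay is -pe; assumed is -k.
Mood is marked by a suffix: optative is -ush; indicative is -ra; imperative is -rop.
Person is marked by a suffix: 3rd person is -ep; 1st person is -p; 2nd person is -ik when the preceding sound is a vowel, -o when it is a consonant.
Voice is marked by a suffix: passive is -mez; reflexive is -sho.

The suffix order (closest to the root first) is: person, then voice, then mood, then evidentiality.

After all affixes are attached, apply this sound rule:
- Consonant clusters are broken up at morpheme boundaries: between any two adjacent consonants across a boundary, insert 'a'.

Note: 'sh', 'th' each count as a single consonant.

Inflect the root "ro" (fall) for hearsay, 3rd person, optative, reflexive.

roepashoushape

Attach person 3rd person -ep → roep.
Attach voice reflexive -sho → roepsho.
Attach mood optative -ush → roepshoush.
Attach evidentiality hearsay -pe → roepshoushpe.
Apply epenthesis: roepshoushpe → roepashoushape.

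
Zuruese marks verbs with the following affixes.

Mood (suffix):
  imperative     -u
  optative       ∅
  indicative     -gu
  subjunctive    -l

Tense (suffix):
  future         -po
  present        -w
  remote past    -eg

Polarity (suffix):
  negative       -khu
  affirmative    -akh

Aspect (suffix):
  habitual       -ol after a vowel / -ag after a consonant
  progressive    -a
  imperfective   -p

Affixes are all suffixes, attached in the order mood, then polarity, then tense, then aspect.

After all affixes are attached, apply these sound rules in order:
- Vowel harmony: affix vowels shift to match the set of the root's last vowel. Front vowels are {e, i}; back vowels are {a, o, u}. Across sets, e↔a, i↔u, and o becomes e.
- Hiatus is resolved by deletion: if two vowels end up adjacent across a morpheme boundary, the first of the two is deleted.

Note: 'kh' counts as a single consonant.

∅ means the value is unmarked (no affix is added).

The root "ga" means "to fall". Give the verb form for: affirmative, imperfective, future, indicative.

Attach mood indicative -gu → gagu.
Attach polarity affirmative -akh → gaguakh.
Attach tense future -po → gaguakhpo.
Attach aspect imperfective -p → gaguakhpop.
Vowel harmony: no change.
Apply vowel deletion: gaguakhpop → gagakhpop.

gagakhpop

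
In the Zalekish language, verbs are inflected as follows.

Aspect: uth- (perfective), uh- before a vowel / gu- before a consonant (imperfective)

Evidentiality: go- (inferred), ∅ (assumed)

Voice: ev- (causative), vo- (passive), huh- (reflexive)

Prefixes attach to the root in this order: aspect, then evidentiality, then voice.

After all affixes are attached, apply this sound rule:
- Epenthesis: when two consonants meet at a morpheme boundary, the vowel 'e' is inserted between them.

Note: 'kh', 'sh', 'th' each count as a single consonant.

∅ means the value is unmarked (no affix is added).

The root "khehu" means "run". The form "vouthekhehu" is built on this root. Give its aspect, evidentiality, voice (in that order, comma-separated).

perfective, assumed, passive

Segment: vo-uth-khehu.
aspect: uth- → perfective.
evidentiality: ∅ → assumed.
voice: vo- → passive.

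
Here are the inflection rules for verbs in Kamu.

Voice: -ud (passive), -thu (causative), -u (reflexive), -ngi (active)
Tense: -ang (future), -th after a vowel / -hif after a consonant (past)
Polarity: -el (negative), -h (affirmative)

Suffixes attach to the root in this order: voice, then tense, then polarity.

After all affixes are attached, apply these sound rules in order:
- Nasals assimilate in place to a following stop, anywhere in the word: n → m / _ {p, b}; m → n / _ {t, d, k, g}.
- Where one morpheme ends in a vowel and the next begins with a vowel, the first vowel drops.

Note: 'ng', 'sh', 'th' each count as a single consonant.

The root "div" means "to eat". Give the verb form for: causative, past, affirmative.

Attach voice causative -thu → divthu.
Attach tense past -th (after vowel 'u') → divthuth.
Attach polarity affirmative -h → divthuthh.
Nasal assimilation: no change.
Vowel deletion: no change.

divthuthh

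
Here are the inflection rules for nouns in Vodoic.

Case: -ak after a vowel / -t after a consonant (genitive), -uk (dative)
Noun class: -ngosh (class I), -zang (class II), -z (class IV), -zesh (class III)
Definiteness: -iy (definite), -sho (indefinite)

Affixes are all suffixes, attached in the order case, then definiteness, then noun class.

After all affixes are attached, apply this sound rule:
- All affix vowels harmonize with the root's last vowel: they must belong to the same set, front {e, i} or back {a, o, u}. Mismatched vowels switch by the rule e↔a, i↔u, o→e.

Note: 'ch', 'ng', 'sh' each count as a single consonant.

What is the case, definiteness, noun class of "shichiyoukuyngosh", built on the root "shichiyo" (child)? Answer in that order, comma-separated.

Segment: shichiyo-uk-iy-ngosh.
case: -uk → dative.
definiteness: -iy → definite.
noun class: -ngosh → class I.

dative, definite, class I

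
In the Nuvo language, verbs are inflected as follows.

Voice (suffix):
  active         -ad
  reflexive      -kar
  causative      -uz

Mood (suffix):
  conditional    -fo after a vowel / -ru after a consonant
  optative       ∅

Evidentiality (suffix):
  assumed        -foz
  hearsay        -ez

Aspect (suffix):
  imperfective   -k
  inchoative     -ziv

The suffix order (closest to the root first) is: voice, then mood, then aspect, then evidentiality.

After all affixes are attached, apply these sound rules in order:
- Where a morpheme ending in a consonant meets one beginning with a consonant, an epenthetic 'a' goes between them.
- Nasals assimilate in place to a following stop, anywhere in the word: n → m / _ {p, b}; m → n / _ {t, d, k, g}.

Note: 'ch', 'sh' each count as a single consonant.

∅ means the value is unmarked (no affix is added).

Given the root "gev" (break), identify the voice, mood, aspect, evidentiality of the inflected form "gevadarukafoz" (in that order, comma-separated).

active, conditional, imperfective, assumed

Segment: gev-ad-ru-k-foz.
voice: -ad → active.
mood: -fo/ru → conditional.
aspect: -k → imperfective.
evidentiality: -foz → assumed.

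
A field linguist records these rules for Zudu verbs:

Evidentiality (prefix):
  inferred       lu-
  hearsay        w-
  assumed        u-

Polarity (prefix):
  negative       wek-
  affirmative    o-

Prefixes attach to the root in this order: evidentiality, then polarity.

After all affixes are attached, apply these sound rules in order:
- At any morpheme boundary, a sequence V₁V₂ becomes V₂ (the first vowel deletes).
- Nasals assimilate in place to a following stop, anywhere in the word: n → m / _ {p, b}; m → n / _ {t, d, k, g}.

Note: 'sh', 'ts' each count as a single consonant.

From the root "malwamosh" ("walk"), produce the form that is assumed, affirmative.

Attach evidentiality assumed u- → umalwamosh.
Attach polarity affirmative o- → oumalwamosh.
Apply vowel deletion: oumalwamosh → umalwamosh.
Nasal assimilation: no change.

umalwamosh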